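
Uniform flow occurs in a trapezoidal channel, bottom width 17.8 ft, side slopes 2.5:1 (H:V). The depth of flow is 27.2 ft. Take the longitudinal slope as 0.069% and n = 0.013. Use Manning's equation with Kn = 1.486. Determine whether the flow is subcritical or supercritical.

subcritical

With bottom width b = 17.8 ft and side slope z = 2.5: A = (b + zy)y = (17.8 + 2.5×27.2)×27.2 = 2334 ft²; P = b + 2y√(1+z²) = 17.8 + 2×27.2×2.693 = 164.3 ft.
Hydraulic radius R = A/P = 2334/164.3 = 14.21 ft.
V = (1.486/n) R^(2/3) √S = (1.486/0.013) × 14.21^(2/3) × √0.00069 = 17.61 ft/s. Hydraulic depth D_h = A/T = 2334/153.8 = 15.17 ft.
Froude number Fr = V/√(g·D_h) = 17.61/√(32.2×15.17) = 0.797, which is less than 1, so the flow is subcritical.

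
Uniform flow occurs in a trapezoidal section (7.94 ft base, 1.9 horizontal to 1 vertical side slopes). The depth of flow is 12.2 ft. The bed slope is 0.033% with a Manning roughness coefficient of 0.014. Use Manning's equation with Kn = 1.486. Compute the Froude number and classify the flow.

subcritical

With bottom width b = 7.94 ft and side slope z = 1.9: A = (b + zy)y = (7.94 + 1.9×12.2)×12.2 = 379.7 ft²; P = b + 2y√(1+z²) = 7.94 + 2×12.2×2.147 = 60.33 ft.
Hydraulic radius R = A/P = 379.7/60.33 = 6.293 ft.
V = (1.486/n) R^(2/3) √S = (1.486/0.014) × 6.293^(2/3) × √0.00033 = 6.572 ft/s. Hydraulic depth D_h = A/T = 379.7/54.3 = 6.992 ft.
Froude number Fr = V/√(g·D_h) = 6.572/√(32.2×6.992) = 0.438, which is less than 1, so the flow is subcritical.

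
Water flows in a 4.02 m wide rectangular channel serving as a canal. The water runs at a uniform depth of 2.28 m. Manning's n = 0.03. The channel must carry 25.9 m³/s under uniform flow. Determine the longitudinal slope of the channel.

Flow area A = b·y = 4.02 × 2.28 = 9.166 m². Wetted perimeter P = b + 2y = 4.02 + 2×2.28 = 8.58 m.
Hydraulic radius R = A/P = 9.166/8.58 = 1.068 m.
From Manning's equation, S = [nQ / (1 A R^(2/3))]² = [0.03 × 25.9 / (1 × 9.166 × 1.068^(2/3))]² = 0.00658.

S = 0.00658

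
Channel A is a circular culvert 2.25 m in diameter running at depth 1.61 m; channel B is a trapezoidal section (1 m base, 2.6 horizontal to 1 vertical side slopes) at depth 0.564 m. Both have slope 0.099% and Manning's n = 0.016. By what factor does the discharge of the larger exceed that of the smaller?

3.47

Channel A: For a circular section of diameter D = 2.25 m at depth y = 1.61 m, the central angle is θ = 2 arccos(1 − 2y/D) = 4.033 rad. Then A = (D²/8)(θ − sin θ) = 3.044 m² and P = Dθ/2 = 4.537 m. Hydraulic radius R = A/P = 3.044/4.537 = 0.671 m. Q_A = (1/0.016)·3.044·0.671^(2/3)·√0.00099 = 4.589 m³/s.
Channel B: With bottom width b = 1 m and side slope z = 2.6: A = (b + zy)y = (1 + 2.6×0.564)×0.564 = 1.391 m²; P = b + 2y√(1+z²) = 1 + 2×0.564×2.786 = 4.142 m. Hydraulic radius R = A/P = 1.391/4.142 = 0.3358 m. Q_B = (1/0.016)·1.391·0.3358^(2/3)·√0.00099 = 1.322 m³/s.
The larger discharge is 4.589 m³/s and the smaller is 1.322 m³/s; the ratio is 3.47.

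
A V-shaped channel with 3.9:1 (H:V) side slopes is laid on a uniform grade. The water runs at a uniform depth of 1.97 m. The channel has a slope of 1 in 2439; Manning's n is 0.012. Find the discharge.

For a triangular section with side slope z = 3.9: A = zy² = 3.9×1.97² = 15.14 m²; P = 2y√(1+z²) = 2×1.97×4.026 = 15.86 m.
Hydraulic radius R = A/P = 15.14/15.86 = 0.9541 m.
Manning's equation: Q = (1/n) A R^(2/3) S^(1/2) = (1/0.012) × 15.14 × 0.9541^(2/3) × 0.00041^(1/2) = 24.8 m³/s.

Q = 24.8 m³/s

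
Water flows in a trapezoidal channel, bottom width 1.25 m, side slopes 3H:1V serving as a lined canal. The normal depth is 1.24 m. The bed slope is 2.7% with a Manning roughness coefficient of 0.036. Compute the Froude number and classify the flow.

supercritical

With bottom width b = 1.25 m and side slope z = 3: A = (b + zy)y = (1.25 + 3×1.24)×1.24 = 6.163 m²; P = b + 2y√(1+z²) = 1.25 + 2×1.24×3.162 = 9.092 m.
Hydraulic radius R = A/P = 6.163/9.092 = 0.6778 m.
V = (1/n) R^(2/3) √S = (1/0.036) × 0.6778^(2/3) × √0.027 = 3.522 m/s. Hydraulic depth D_h = A/T = 6.163/8.69 = 0.7092 m.
Froude number Fr = V/√(g·D_h) = 3.522/√(9.81×0.7092) = 1.34, which is greater than 1, so the flow is supercritical.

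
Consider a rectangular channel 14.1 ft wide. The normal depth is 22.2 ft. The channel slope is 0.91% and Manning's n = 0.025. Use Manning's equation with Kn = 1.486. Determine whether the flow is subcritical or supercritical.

Flow area A = b·y = 14.1 × 22.2 = 313 ft². Wetted perimeter P = b + 2y = 14.1 + 2×22.2 = 58.5 ft.
Hydraulic radius R = A/P = 313/58.5 = 5.351 ft.
V = (1.486/n) R^(2/3) √S = (1.486/0.025) × 5.351^(2/3) × √0.0091 = 17.35 ft/s. Hydraulic depth D_h = A/T = 313/14.1 = 22.2 ft.
Froude number Fr = V/√(g·D_h) = 17.35/√(32.2×22.2) = 0.649, which is less than 1, so the flow is subcritical.

subcritical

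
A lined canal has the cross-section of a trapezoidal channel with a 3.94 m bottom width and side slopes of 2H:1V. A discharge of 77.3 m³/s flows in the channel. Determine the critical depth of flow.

At critical depth, Q² T / (g A³) = 1, i.e. A³/T = Q²/g = 77.3²/9.81 = 609.1.
At y = 1.81 m: A³/T = 229.2 — short.
At y = 2.71 m: A³/T = 1104 — over.
At y = 2.33 m: A³/T = 606.8 — matches.

y_c = 2.33 m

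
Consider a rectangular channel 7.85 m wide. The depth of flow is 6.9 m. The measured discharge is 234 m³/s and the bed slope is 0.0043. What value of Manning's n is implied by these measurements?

Flow area A = b·y = 7.85 × 6.9 = 54.16 m². Wetted perimeter P = b + 2y = 7.85 + 2×6.9 = 21.65 m.
Hydraulic radius R = A/P = 54.16/21.65 = 2.502 m.
Rearranging Manning's equation: n = (1/Q) A R^(2/3) S^(1/2) = (1/234) × 54.16 × 2.502^(2/3) × √0.0043 = 0.028.

n = 0.028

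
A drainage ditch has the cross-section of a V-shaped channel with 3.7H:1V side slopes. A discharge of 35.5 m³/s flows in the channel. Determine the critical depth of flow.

y_c = 1.8 m

At critical depth, Q² T / (g A³) = 1, i.e. A³/T = Q²/g = 35.5²/9.81 = 128.5.
At y = 1.47 m: A³/T = 46.99 — low.
At y = 1.8 m: A³/T = 129.3 — close enough.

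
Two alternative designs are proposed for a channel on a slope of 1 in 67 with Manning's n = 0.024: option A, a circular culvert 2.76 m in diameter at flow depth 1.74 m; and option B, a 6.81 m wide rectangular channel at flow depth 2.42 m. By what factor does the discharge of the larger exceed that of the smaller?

Channel A: For a circular section of diameter D = 2.76 m at depth y = 1.74 m, the central angle is θ = 2 arccos(1 − 2y/D) = 3.669 rad. Then A = (D²/8)(θ − sin θ) = 3.974 m² and P = Dθ/2 = 5.064 m. Hydraulic radius R = A/P = 3.974/5.064 = 0.7847 m. Q_A = (1/0.024)·3.974·0.7847^(2/3)·√0.01493 = 17.21 m³/s.
Channel B: Flow area A = b·y = 6.81 × 2.42 = 16.48 m². Wetted perimeter P = b + 2y = 6.81 + 2×2.42 = 11.65 m. Hydraulic radius R = A/P = 16.48/11.65 = 1.415 m. Q_B = (1/0.024)·16.48·1.415^(2/3)·√0.01493 = 105.7 m³/s.
The larger discharge is 105.7 m³/s and the smaller is 17.21 m³/s; the ratio is 6.14.

6.14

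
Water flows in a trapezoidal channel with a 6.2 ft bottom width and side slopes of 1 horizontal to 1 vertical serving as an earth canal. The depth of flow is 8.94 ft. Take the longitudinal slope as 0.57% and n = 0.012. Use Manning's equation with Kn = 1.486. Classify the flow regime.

supercritical

With bottom width b = 6.2 ft and side slope z = 1: A = (b + zy)y = (6.2 + 1×8.94)×8.94 = 135.4 ft²; P = b + 2y√(1+z²) = 6.2 + 2×8.94×1.414 = 31.49 ft.
Hydraulic radius R = A/P = 135.4/31.49 = 4.299 ft.
V = (1.486/n) R^(2/3) √S = (1.486/0.012) × 4.299^(2/3) × √0.0057 = 24.72 ft/s. Hydraulic depth D_h = A/T = 135.4/24.08 = 5.621 ft.
Froude number Fr = V/√(g·D_h) = 24.72/√(32.2×5.621) = 1.84, which is greater than 1, so the flow is supercritical.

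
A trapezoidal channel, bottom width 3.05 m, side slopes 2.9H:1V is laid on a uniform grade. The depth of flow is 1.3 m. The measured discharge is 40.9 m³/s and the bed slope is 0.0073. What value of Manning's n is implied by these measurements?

With bottom width b = 3.05 m and side slope z = 2.9: A = (b + zy)y = (3.05 + 2.9×1.3)×1.3 = 8.866 m²; P = b + 2y√(1+z²) = 3.05 + 2×1.3×3.068 = 11.03 m.
Hydraulic radius R = A/P = 8.866/11.03 = 0.8041 m.
Rearranging Manning's equation: n = (1/Q) A R^(2/3) S^(1/2) = (1/40.9) × 8.866 × 0.8041^(2/3) × √0.0073 = 0.016.

n = 0.016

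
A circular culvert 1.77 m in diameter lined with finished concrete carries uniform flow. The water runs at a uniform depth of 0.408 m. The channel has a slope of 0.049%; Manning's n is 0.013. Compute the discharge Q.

Q = 0.284 m³/s

For a circular section of diameter D = 1.77 m at depth y = 0.408 m, the central angle is θ = 2 arccos(1 − 2y/D) = 2.003 rad. Then A = (D²/8)(θ − sin θ) = 0.4289 m² and P = Dθ/2 = 1.773 m.
Hydraulic radius R = A/P = 0.4289/1.773 = 0.2419 m.
Manning's equation: Q = (1/n) A R^(2/3) S^(1/2) = (1/0.013) × 0.4289 × 0.2419^(2/3) × 0.00049^(1/2) = 0.284 m³/s.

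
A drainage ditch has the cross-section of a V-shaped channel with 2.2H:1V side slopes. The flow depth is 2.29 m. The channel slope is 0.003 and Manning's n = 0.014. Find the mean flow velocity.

V = 4.02 m/s

For a triangular section with side slope z = 2.2: A = zy² = 2.2×2.29² = 11.54 m²; P = 2y√(1+z²) = 2×2.29×2.417 = 11.07 m.
Hydraulic radius R = A/P = 11.54/11.07 = 1.042 m.
From Manning's equation, V = (1/n) R^(2/3) S^(1/2) = (1/0.014) × 1.042^(2/3) × 0.003^(1/2) = 4.02 m/s.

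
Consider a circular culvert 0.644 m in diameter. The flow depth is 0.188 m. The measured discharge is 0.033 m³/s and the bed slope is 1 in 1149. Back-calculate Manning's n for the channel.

n = 0.016

For a circular section of diameter D = 0.644 m at depth y = 0.188 m, the central angle is θ = 2 arccos(1 − 2y/D) = 2.283 rad. Then A = (D²/8)(θ − sin θ) = 0.07913 m² and P = Dθ/2 = 0.7352 m.
Hydraulic radius R = A/P = 0.07913/0.7352 = 0.1076 m.
Rearranging Manning's equation: n = (1/Q) A R^(2/3) S^(1/2) = (1/0.033) × 0.07913 × 0.1076^(2/3) × √0.0008703 = 0.016.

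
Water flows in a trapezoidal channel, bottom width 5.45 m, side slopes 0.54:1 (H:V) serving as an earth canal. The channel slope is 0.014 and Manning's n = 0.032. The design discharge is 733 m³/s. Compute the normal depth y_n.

y_n = 8.58 m

Manning's equation rearranged: A R^(2/3) = nQ / (1·√S) = 0.032 × 733 / (√0.014) = 198.2.
Try y = 7.31 m: A R^(2/3) = 146.5 — low.
Try y = 8.58 m: A R^(2/3) = 198.2 — ≈ 198.2.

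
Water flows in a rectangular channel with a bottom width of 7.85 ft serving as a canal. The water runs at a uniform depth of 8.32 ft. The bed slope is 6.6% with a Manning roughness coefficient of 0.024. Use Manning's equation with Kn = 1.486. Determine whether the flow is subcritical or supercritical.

Flow area A = b·y = 7.85 × 8.32 = 65.31 ft². Wetted perimeter P = b + 2y = 7.85 + 2×8.32 = 24.49 ft.
Hydraulic radius R = A/P = 65.31/24.49 = 2.667 ft.
V = (1.486/n) R^(2/3) √S = (1.486/0.024) × 2.667^(2/3) × √0.066 = 30.59 ft/s. Hydraulic depth D_h = A/T = 65.31/7.85 = 8.32 ft.
Froude number Fr = V/√(g·D_h) = 30.59/√(32.2×8.32) = 1.87, which is greater than 1, so the flow is supercritical.

supercritical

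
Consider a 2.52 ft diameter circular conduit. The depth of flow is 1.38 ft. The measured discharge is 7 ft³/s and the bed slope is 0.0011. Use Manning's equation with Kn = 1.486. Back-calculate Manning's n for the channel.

For a circular section of diameter D = 2.52 ft at depth y = 1.38 ft, the central angle is θ = 2 arccos(1 − 2y/D) = 3.332 rad. Then A = (D²/8)(θ − sin θ) = 2.796 ft² and P = Dθ/2 = 4.199 ft.
Hydraulic radius R = A/P = 2.796/4.199 = 0.6658 ft.
Rearranging Manning's equation: n = (1.486/Q) A R^(2/3) S^(1/2) = (1.486/7) × 2.796 × 0.6658^(2/3) × √0.0011 = 0.015.

n = 0.015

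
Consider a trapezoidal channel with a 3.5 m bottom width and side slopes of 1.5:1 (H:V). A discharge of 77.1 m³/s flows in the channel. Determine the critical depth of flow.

y_c = 2.57 m

At critical depth, Q² T / (g A³) = 1, i.e. A³/T = Q²/g = 77.1²/9.81 = 606.
Trying y = 3.18 m: A³/T = 1395 — too large.
Trying y = 2.17 m: A³/T = 314.6 — too small.
Trying y = 2.57 m: A³/T = 602.5 — matches.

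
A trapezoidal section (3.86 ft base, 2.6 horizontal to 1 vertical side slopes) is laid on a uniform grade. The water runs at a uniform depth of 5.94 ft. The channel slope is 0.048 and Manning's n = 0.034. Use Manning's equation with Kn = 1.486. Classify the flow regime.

With bottom width b = 3.86 ft and side slope z = 2.6: A = (b + zy)y = (3.86 + 2.6×5.94)×5.94 = 114.7 ft²; P = b + 2y√(1+z²) = 3.86 + 2×5.94×2.786 = 36.95 ft.
Hydraulic radius R = A/P = 114.7/36.95 = 3.103 ft.
V = (1.486/n) R^(2/3) √S = (1.486/0.034) × 3.103^(2/3) × √0.048 = 20.37 ft/s. Hydraulic depth D_h = A/T = 114.7/34.75 = 3.3 ft.
Froude number Fr = V/√(g·D_h) = 20.37/√(32.2×3.3) = 1.98, which is greater than 1, so the flow is supercritical.

supercritical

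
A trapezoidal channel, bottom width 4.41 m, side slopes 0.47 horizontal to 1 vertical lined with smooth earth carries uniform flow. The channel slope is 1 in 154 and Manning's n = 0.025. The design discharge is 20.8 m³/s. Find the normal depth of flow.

Manning's equation rearranged: A R^(2/3) = nQ / (1·√S) = 0.025 × 20.8 / (√0.006494) = 6.453.
At y = 1.62 m: A R^(2/3) = 8.646 — high.
At y = 1.1 m: A R^(2/3) = 4.64 — low.
At y = 1.35 m: A R^(2/3) = 6.447 — ≈ 6.453.

y_n = 1.35 m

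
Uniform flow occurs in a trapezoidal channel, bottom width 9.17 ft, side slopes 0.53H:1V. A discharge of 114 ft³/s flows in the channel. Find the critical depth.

y_c = 1.63 ft

At critical depth, Q² T / (g A³) = 1, i.e. A³/T = Q²/g = 114²/32.2 = 403.6.
Try y = 1.14 ft: A³/T = 133.3 — too small.
Try y = 1.86 ft: A³/T = 605 — too large.
Try y = 1.63 ft: A³/T = 401.5 — matches.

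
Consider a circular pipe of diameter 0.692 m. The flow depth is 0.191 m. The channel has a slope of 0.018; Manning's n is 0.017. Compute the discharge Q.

Q = 0.153 m³/s

For a circular section of diameter D = 0.692 m at depth y = 0.191 m, the central angle is θ = 2 arccos(1 − 2y/D) = 2.213 rad. Then A = (D²/8)(θ − sin θ) = 0.08449 m² and P = Dθ/2 = 0.7656 m.
Hydraulic radius R = A/P = 0.08449/0.7656 = 0.1104 m.
Manning's equation: Q = (1/n) A R^(2/3) S^(1/2) = (1/0.017) × 0.08449 × 0.1104^(2/3) × 0.018^(1/2) = 0.153 m³/s.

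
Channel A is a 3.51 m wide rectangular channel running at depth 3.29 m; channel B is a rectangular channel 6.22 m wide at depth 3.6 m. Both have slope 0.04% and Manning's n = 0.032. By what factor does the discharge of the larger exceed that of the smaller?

Channel A: Flow area A = b·y = 3.51 × 3.29 = 11.55 m². Wetted perimeter P = b + 2y = 3.51 + 2×3.29 = 10.09 m. Hydraulic radius R = A/P = 11.55/10.09 = 1.144 m. Q_A = (1/0.032)·11.55·1.144^(2/3)·√0.0004 = 7.897 m³/s.
Channel B: Flow area A = b·y = 6.22 × 3.6 = 22.39 m². Wetted perimeter P = b + 2y = 6.22 + 2×3.6 = 13.42 m. Hydraulic radius R = A/P = 22.39/13.42 = 1.669 m. Q_B = (1/0.032)·22.39·1.669^(2/3)·√0.0004 = 19.69 m³/s.
The larger discharge is 19.69 m³/s and the smaller is 7.897 m³/s; the ratio is 2.49.

2.49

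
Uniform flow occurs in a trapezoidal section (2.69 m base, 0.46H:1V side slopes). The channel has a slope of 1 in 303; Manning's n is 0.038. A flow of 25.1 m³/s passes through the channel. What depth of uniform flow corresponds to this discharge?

Manning's equation rearranged: A R^(2/3) = nQ / (1·√S) = 0.038 × 25.1 / (√0.0033) = 16.6.
Try y = 2.22 m: A R^(2/3) = 8.712 — low.
Try y = 3.22 m: A R^(2/3) = 16.6 — matches.

y_n = 3.22 m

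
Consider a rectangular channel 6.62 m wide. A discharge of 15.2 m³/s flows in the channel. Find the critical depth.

y_c = 0.813 m

For a rectangular channel, critical depth y_c = (q²/g)^(1/3) where q = Q/b = 15.2/6.62 = 2.296 m²/s.
So y_c = (2.296²/9.81)^(1/3) = 0.813 m.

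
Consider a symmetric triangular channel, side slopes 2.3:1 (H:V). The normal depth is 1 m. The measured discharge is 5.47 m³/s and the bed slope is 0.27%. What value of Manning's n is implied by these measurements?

n = 0.013

For a triangular section with side slope z = 2.3: A = zy² = 2.3×1² = 2.3 m²; P = 2y√(1+z²) = 2×1×2.508 = 5.016 m.
Hydraulic radius R = A/P = 2.3/5.016 = 0.4585 m.
Rearranging Manning's equation: n = (1/Q) A R^(2/3) S^(1/2) = (1/5.47) × 2.3 × 0.4585^(2/3) × √0.0027 = 0.013.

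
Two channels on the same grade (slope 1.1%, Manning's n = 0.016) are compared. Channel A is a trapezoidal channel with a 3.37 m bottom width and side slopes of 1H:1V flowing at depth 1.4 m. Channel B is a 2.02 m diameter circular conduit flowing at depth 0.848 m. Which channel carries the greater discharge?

channel A

Channel A: With bottom width b = 3.37 m and side slope z = 1: A = (b + zy)y = (3.37 + 1×1.4)×1.4 = 6.678 m²; P = b + 2y√(1+z²) = 3.37 + 2×1.4×1.414 = 7.33 m. Hydraulic radius R = A/P = 6.678/7.33 = 0.9111 m. Q_A = (1/0.016)·6.678·0.9111^(2/3)·√0.011 = 41.14 m³/s.
Channel B: For a circular section of diameter D = 2.02 m at depth y = 0.848 m, the central angle is θ = 2 arccos(1 − 2y/D) = 2.819 rad. Then A = (D²/8)(θ − sin θ) = 1.277 m² and P = Dθ/2 = 2.848 m. Hydraulic radius R = A/P = 1.277/2.848 = 0.4483 m. Q_B = (1/0.016)·1.277·0.4483^(2/3)·√0.011 = 4.901 m³/s.
Q_A = 41.14 m³/s vs Q_B = 4.901 m³/s, so channel A carries more.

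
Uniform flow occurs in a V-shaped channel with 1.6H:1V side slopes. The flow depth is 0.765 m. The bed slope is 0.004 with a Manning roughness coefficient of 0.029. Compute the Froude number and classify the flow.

subcritical

For a triangular section with side slope z = 1.6: A = zy² = 1.6×0.765² = 0.9364 m²; P = 2y√(1+z²) = 2×0.765×1.887 = 2.887 m.
Hydraulic radius R = A/P = 0.9364/2.887 = 0.3244 m.
V = (1/n) R^(2/3) √S = (1/0.029) × 0.3244^(2/3) × √0.004 = 1.03 m/s. Hydraulic depth D_h = A/T = 0.9364/2.448 = 0.3825 m.
Froude number Fr = V/√(g·D_h) = 1.03/√(9.81×0.3825) = 0.531, which is less than 1, so the flow is subcritical.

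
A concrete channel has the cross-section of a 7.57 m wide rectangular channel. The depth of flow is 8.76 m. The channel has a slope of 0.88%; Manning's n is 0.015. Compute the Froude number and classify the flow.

Flow area A = b·y = 7.57 × 8.76 = 66.31 m². Wetted perimeter P = b + 2y = 7.57 + 2×8.76 = 25.09 m.
Hydraulic radius R = A/P = 66.31/25.09 = 2.643 m.
V = (1/n) R^(2/3) √S = (1/0.015) × 2.643^(2/3) × √0.0088 = 11.96 m/s. Hydraulic depth D_h = A/T = 66.31/7.57 = 8.76 m.
Froude number Fr = V/√(g·D_h) = 11.96/√(9.81×8.76) = 1.29, which is greater than 1, so the flow is supercritical.

supercritical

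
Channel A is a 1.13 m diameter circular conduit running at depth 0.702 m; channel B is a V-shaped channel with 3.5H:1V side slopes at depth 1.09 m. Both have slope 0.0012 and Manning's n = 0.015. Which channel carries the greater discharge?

channel B

Channel A: For a circular section of diameter D = 1.13 m at depth y = 0.702 m, the central angle is θ = 2 arccos(1 − 2y/D) = 3.631 rad. Then A = (D²/8)(θ − sin θ) = 0.6547 m² and P = Dθ/2 = 2.052 m. Hydraulic radius R = A/P = 0.6547/2.052 = 0.3191 m. Q_A = (1/0.015)·0.6547·0.3191^(2/3)·√0.0012 = 0.7061 m³/s.
Channel B: For a triangular section with side slope z = 3.5: A = zy² = 3.5×1.09² = 4.158 m²; P = 2y√(1+z²) = 2×1.09×3.64 = 7.935 m. Hydraulic radius R = A/P = 4.158/7.935 = 0.524 m. Q_B = (1/0.015)·4.158·0.524^(2/3)·√0.0012 = 6.242 m³/s.
Q_A = 0.7061 m³/s vs Q_B = 6.242 m³/s, so channel B carries more.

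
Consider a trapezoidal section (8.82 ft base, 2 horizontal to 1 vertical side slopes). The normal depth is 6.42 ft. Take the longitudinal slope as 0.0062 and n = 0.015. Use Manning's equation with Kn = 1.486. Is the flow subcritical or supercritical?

With bottom width b = 8.82 ft and side slope z = 2: A = (b + zy)y = (8.82 + 2×6.42)×6.42 = 139.1 ft²; P = b + 2y√(1+z²) = 8.82 + 2×6.42×2.236 = 37.53 ft.
Hydraulic radius R = A/P = 139.1/37.53 = 3.705 ft.
V = (1.486/n) R^(2/3) √S = (1.486/0.015) × 3.705^(2/3) × √0.0062 = 18.68 ft/s. Hydraulic depth D_h = A/T = 139.1/34.5 = 4.031 ft.
Froude number Fr = V/√(g·D_h) = 18.68/√(32.2×4.031) = 1.64, which is greater than 1, so the flow is supercritical.

supercritical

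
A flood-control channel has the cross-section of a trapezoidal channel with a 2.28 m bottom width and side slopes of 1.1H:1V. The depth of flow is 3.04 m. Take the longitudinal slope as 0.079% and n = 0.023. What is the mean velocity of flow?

V = 1.61 m/s

With bottom width b = 2.28 m and side slope z = 1.1: A = (b + zy)y = (2.28 + 1.1×3.04)×3.04 = 17.1 m²; P = b + 2y√(1+z²) = 2.28 + 2×3.04×1.487 = 11.32 m.
Hydraulic radius R = A/P = 17.1/11.32 = 1.511 m.
From Manning's equation, V = (1/n) R^(2/3) S^(1/2) = (1/0.023) × 1.511^(2/3) × 0.00079^(1/2) = 1.61 m/s.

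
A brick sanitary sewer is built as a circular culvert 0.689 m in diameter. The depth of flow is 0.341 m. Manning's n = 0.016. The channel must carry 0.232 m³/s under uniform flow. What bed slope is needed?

For a circular section of diameter D = 0.689 m at depth y = 0.341 m, the central angle is θ = 2 arccos(1 − 2y/D) = 3.121 rad. Then A = (D²/8)(θ − sin θ) = 0.184 m² and P = Dθ/2 = 1.075 m.
Hydraulic radius R = A/P = 0.184/1.075 = 0.1711 m.
From Manning's equation, S = [nQ / (1 A R^(2/3))]² = [0.016 × 0.232 / (1 × 0.184 × 0.1711^(2/3))]² = 0.00428.

S = 0.00428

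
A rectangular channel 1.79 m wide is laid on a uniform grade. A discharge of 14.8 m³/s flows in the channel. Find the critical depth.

y_c = 1.91 m

For a rectangular channel, critical depth y_c = (q²/g)^(1/3) where q = Q/b = 14.8/1.79 = 8.268 m²/s.
So y_c = (8.268²/9.81)^(1/3) = 1.91 m.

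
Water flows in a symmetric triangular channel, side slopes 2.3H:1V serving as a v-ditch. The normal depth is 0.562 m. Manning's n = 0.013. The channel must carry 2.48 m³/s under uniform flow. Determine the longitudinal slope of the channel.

For a triangular section with side slope z = 2.3: A = zy² = 2.3×0.562² = 0.7264 m²; P = 2y√(1+z²) = 2×0.562×2.508 = 2.819 m.
Hydraulic radius R = A/P = 0.7264/2.819 = 0.2577 m.
From Manning's equation, S = [nQ / (1 A R^(2/3))]² = [0.013 × 2.48 / (1 × 0.7264 × 0.2577^(2/3))]² = 0.012.

S = 0.012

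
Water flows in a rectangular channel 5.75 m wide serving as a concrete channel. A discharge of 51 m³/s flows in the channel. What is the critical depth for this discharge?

y_c = 2 m

For a rectangular channel, critical depth y_c = (q²/g)^(1/3) where q = Q/b = 51/5.75 = 8.87 m²/s.
So y_c = (8.87²/9.81)^(1/3) = 2 m.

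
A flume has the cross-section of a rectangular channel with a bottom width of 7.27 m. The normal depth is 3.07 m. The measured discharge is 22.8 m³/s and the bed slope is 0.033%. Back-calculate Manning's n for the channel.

Flow area A = b·y = 7.27 × 3.07 = 22.32 m². Wetted perimeter P = b + 2y = 7.27 + 2×3.07 = 13.41 m.
Hydraulic radius R = A/P = 22.32/13.41 = 1.664 m.
Rearranging Manning's equation: n = (1/Q) A R^(2/3) S^(1/2) = (1/22.8) × 22.32 × 1.664^(2/3) × √0.00033 = 0.025.

n = 0.025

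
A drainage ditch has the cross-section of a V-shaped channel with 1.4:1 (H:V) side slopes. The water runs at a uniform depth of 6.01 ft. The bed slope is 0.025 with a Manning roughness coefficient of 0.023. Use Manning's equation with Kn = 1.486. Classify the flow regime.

supercritical

For a triangular section with side slope z = 1.4: A = zy² = 1.4×6.01² = 50.57 ft²; P = 2y√(1+z²) = 2×6.01×1.72 = 20.68 ft.
Hydraulic radius R = A/P = 50.57/20.68 = 2.445 ft.
V = (1.486/n) R^(2/3) √S = (1.486/0.023) × 2.445^(2/3) × √0.025 = 18.54 ft/s. Hydraulic depth D_h = A/T = 50.57/16.83 = 3.005 ft.
Froude number Fr = V/√(g·D_h) = 18.54/√(32.2×3.005) = 1.88, which is greater than 1, so the flow is supercritical.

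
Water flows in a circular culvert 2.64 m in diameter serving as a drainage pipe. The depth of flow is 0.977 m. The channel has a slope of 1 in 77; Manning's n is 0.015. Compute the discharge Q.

Q = 9.2 m³/s

For a circular section of diameter D = 2.64 m at depth y = 0.977 m, the central angle is θ = 2 arccos(1 − 2y/D) = 2.616 rad. Then A = (D²/8)(θ − sin θ) = 1.842 m² and P = Dθ/2 = 3.453 m.
Hydraulic radius R = A/P = 1.842/3.453 = 0.5334 m.
Manning's equation: Q = (1/n) A R^(2/3) S^(1/2) = (1/0.015) × 1.842 × 0.5334^(2/3) × 0.01299^(1/2) = 9.2 m³/s.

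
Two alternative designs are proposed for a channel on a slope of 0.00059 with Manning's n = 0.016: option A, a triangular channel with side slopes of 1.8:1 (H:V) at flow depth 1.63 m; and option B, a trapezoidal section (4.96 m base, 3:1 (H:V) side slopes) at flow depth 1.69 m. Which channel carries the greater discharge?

Channel A: For a triangular section with side slope z = 1.8: A = zy² = 1.8×1.63² = 4.782 m²; P = 2y√(1+z²) = 2×1.63×2.059 = 6.713 m. Hydraulic radius R = A/P = 4.782/6.713 = 0.7124 m. Q_A = (1/0.016)·4.782·0.7124^(2/3)·√0.00059 = 5.791 m³/s.
Channel B: With bottom width b = 4.96 m and side slope z = 3: A = (b + zy)y = (4.96 + 3×1.69)×1.69 = 16.95 m²; P = b + 2y√(1+z²) = 4.96 + 2×1.69×3.162 = 15.65 m. Hydraulic radius R = A/P = 16.95/15.65 = 1.083 m. Q_B = (1/0.016)·16.95·1.083^(2/3)·√0.00059 = 27.14 m³/s.
Q_A = 5.791 m³/s vs Q_B = 27.14 m³/s, so channel B carries more.

channel B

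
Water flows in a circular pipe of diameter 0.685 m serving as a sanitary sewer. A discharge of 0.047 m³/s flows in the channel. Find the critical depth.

y_c = 0.132 m

At critical depth, Q² T / (g A³) = 1, i.e. A³/T = Q²/g = 0.047²/9.81 = 0.0002252.
Trying y = 0.165 m: A³/T = 0.0005454 — high.
Trying y = 0.101 m: A³/T = 0.00007957 — low.
Trying y = 0.132 m: A³/T = 0.0002279 — close enough.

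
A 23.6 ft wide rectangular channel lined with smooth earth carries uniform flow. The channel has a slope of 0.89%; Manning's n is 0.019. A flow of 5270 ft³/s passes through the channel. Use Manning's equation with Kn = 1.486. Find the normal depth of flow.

y_n = 9.87 ft

Manning's equation rearranged: A R^(2/3) = nQ / (1.486·√S) = 0.019 × 5270 / (1.486 × √0.0089) = 714.3.
Trying y = 11.4 ft: A R^(2/3) = 868.3 — too large.
Trying y = 9.87 ft: A R^(2/3) = 714.7 — ≈ 714.3.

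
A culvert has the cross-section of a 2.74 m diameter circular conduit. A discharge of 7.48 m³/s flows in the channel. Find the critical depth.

y_c = 1.2 m

At critical depth, Q² T / (g A³) = 1, i.e. A³/T = Q²/g = 7.48²/9.81 = 5.703.
At y = 1.44 m: A³/T = 11.31 — too large.
At y = 1.2 m: A³/T = 5.635 — matches.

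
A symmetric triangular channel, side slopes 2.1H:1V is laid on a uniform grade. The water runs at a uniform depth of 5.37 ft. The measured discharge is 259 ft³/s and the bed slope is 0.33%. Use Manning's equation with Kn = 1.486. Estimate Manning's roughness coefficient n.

n = 0.036

For a triangular section with side slope z = 2.1: A = zy² = 2.1×5.37² = 60.56 ft²; P = 2y√(1+z²) = 2×5.37×2.326 = 24.98 ft.
Hydraulic radius R = A/P = 60.56/24.98 = 2.424 ft.
Rearranging Manning's equation: n = (1.486/Q) A R^(2/3) S^(1/2) = (1.486/259) × 60.56 × 2.424^(2/3) × √0.0033 = 0.036.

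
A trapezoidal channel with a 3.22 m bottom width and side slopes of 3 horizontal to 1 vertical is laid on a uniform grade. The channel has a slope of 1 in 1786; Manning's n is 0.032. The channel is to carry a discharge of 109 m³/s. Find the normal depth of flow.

y_n = 4.68 m

Manning's equation rearranged: A R^(2/3) = nQ / (1·√S) = 0.032 × 109 / (√0.0005599) = 147.4.
At y = 3.23 m: A R^(2/3) = 60.86 — short.
At y = 4.68 m: A R^(2/3) = 147.3 — close enough.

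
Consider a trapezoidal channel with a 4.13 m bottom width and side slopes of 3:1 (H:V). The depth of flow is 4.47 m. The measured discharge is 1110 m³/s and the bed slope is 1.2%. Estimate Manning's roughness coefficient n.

n = 0.0139

With bottom width b = 4.13 m and side slope z = 3: A = (b + zy)y = (4.13 + 3×4.47)×4.47 = 78.4 m²; P = b + 2y√(1+z²) = 4.13 + 2×4.47×3.162 = 32.4 m.
Hydraulic radius R = A/P = 78.4/32.4 = 2.42 m.
Rearranging Manning's equation: n = (1/Q) A R^(2/3) S^(1/2) = (1/1110) × 78.4 × 2.42^(2/3) × √0.012 = 0.0139.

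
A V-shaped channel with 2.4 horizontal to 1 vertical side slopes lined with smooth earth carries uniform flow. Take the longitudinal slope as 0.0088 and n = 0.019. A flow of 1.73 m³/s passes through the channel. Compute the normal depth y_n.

Manning's equation rearranged: A R^(2/3) = nQ / (1·√S) = 0.019 × 1.73 / (√0.0088) = 0.3504.
Trying y = 0.677 m: A R^(2/3) = 0.5065 — over.
Trying y = 0.487 m: A R^(2/3) = 0.2104 — short.
Trying y = 0.59 m: A R^(2/3) = 0.351 — matches.

y_n = 0.59 m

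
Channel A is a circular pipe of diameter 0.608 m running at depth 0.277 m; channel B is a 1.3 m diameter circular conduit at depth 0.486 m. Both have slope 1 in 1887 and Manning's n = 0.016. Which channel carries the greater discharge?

channel B

Channel A: For a circular section of diameter D = 0.608 m at depth y = 0.277 m, the central angle is θ = 2 arccos(1 − 2y/D) = 2.964 rad. Then A = (D²/8)(θ − sin θ) = 0.1288 m² and P = Dθ/2 = 0.901 m. Hydraulic radius R = A/P = 0.1288/0.901 = 0.1429 m. Q_A = (1/0.016)·0.1288·0.1429^(2/3)·√0.0005299 = 0.05065 m³/s.
Channel B: For a circular section of diameter D = 1.3 m at depth y = 0.486 m, the central angle is θ = 2 arccos(1 − 2y/D) = 2.631 rad. Then A = (D²/8)(θ − sin θ) = 0.4527 m² and P = Dθ/2 = 1.71 m. Hydraulic radius R = A/P = 0.4527/1.71 = 0.2647 m. Q_B = (1/0.016)·0.4527·0.2647^(2/3)·√0.0005299 = 0.2685 m³/s.
Q_A = 0.05065 m³/s vs Q_B = 0.2685 m³/s, so channel B carries more.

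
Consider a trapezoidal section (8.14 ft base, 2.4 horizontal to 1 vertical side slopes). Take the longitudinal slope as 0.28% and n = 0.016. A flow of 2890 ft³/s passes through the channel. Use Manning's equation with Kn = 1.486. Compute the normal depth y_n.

y_n = 8.01 ft

Manning's equation rearranged: A R^(2/3) = nQ / (1.486·√S) = 0.016 × 2890 / (1.486 × √0.0028) = 588.1.
At y = 6.27 ft: A R^(2/3) = 339.5 — short.
At y = 8.01 ft: A R^(2/3) = 588.7 — close enough.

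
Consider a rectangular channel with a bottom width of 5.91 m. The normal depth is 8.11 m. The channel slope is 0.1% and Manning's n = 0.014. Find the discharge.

Q = 181 m³/s

Flow area A = b·y = 5.91 × 8.11 = 47.93 m². Wetted perimeter P = b + 2y = 5.91 + 2×8.11 = 22.13 m.
Hydraulic radius R = A/P = 47.93/22.13 = 2.166 m.
Manning's equation: Q = (1/n) A R^(2/3) S^(1/2) = (1/0.014) × 47.93 × 2.166^(2/3) × 0.001^(1/2) = 181 m³/s.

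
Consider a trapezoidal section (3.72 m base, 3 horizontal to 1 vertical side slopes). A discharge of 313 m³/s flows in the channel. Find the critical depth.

y_c = 4.1 m

At critical depth, Q² T / (g A³) = 1, i.e. A³/T = Q²/g = 313²/9.81 = 9987.
Try y = 3.33 m: A³/T = 4015 — too small.
Try y = 4.43 m: A³/T = 14120 — too large.
Try y = 4.1 m: A³/T = 10010 — ≈ 9987.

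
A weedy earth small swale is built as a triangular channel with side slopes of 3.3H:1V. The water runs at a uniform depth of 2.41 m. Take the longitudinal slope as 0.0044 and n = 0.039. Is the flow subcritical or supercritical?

For a triangular section with side slope z = 3.3: A = zy² = 3.3×2.41² = 19.17 m²; P = 2y√(1+z²) = 2×2.41×3.448 = 16.62 m.
Hydraulic radius R = A/P = 19.17/16.62 = 1.153 m.
V = (1/n) R^(2/3) √S = (1/0.039) × 1.153^(2/3) × √0.0044 = 1.87 m/s. Hydraulic depth D_h = A/T = 19.17/15.91 = 1.205 m.
Froude number Fr = V/√(g·D_h) = 1.87/√(9.81×1.205) = 0.544, which is less than 1, so the flow is subcritical.

subcritical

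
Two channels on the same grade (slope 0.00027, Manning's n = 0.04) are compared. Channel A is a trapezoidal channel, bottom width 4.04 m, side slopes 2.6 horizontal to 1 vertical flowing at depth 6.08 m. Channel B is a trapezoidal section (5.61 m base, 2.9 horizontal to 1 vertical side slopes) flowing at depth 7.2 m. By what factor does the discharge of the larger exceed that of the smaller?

Channel A: With bottom width b = 4.04 m and side slope z = 2.6: A = (b + zy)y = (4.04 + 2.6×6.08)×6.08 = 120.7 m²; P = b + 2y√(1+z²) = 4.04 + 2×6.08×2.786 = 37.91 m. Hydraulic radius R = A/P = 120.7/37.91 = 3.183 m. Q_A = (1/0.04)·120.7·3.183^(2/3)·√0.00027 = 107.3 m³/s.
Channel B: With bottom width b = 5.61 m and side slope z = 2.9: A = (b + zy)y = (5.61 + 2.9×7.2)×7.2 = 190.7 m²; P = b + 2y√(1+z²) = 5.61 + 2×7.2×3.068 = 49.78 m. Hydraulic radius R = A/P = 190.7/49.78 = 3.831 m. Q_B = (1/0.04)·190.7·3.831^(2/3)·√0.00027 = 191.8 m³/s.
The larger discharge is 191.8 m³/s and the smaller is 107.3 m³/s; the ratio is 1.79.

1.79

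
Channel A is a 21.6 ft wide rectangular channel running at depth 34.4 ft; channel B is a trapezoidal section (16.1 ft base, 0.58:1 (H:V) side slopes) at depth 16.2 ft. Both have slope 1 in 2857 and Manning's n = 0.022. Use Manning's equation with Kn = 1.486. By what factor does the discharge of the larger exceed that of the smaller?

Channel A: Flow area A = b·y = 21.6 × 34.4 = 743 ft². Wetted perimeter P = b + 2y = 21.6 + 2×34.4 = 90.4 ft. Hydraulic radius R = A/P = 743/90.4 = 8.219 ft. Q_A = (1.486/0.022)·743·8.219^(2/3)·√0.00035 = 3824 ft³/s.
Channel B: With bottom width b = 16.1 ft and side slope z = 0.58: A = (b + zy)y = (16.1 + 0.58×16.2)×16.2 = 413 ft²; P = b + 2y√(1+z²) = 16.1 + 2×16.2×1.156 = 53.56 ft. Hydraulic radius R = A/P = 413/53.56 = 7.712 ft. Q_B = (1.486/0.022)·413·7.712^(2/3)·√0.00035 = 2037 ft³/s.
The larger discharge is 3824 ft³/s and the smaller is 2037 ft³/s; the ratio is 1.88.

1.88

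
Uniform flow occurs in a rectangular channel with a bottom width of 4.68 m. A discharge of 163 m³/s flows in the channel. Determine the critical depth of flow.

y_c = 4.98 m

For a rectangular channel, critical depth y_c = (q²/g)^(1/3) where q = Q/b = 163/4.68 = 34.83 m²/s.
So y_c = (34.83²/9.81)^(1/3) = 4.98 m.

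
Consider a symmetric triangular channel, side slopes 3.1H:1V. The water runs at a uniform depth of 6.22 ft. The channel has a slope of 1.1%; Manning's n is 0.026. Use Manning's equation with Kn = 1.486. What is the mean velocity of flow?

V = 12.4 ft/s

For a triangular section with side slope z = 3.1: A = zy² = 3.1×6.22² = 119.9 ft²; P = 2y√(1+z²) = 2×6.22×3.257 = 40.52 ft.
Hydraulic radius R = A/P = 119.9/40.52 = 2.96 ft.
From Manning's equation, V = (1.486/n) R^(2/3) S^(1/2) = (1.486/0.026) × 2.96^(2/3) × 0.011^(1/2) = 12.4 ft/s.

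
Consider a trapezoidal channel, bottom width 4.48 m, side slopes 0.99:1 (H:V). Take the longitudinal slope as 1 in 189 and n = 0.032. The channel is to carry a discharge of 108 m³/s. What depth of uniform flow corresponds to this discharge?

Manning's equation rearranged: A R^(2/3) = nQ / (1·√S) = 0.032 × 108 / (√0.005291) = 47.51.
Trying y = 3.25 m: A R^(2/3) = 37.51 — too small.
Trying y = 4.38 m: A R^(2/3) = 67.24 — too large.
Trying y = 3.67 m: A R^(2/3) = 47.43 — matches.

y_n = 3.67 m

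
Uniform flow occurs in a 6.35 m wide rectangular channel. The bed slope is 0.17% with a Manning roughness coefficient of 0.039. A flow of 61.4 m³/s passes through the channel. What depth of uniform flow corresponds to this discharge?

y_n = 5.69 m

Manning's equation rearranged: A R^(2/3) = nQ / (1·√S) = 0.039 × 61.4 / (√0.0017) = 58.08.
Trying y = 7.11 m: A R^(2/3) = 76.25 — over.
Trying y = 4.3 m: A R^(2/3) = 40.8 — short.
Trying y = 5.69 m: A R^(2/3) = 58.08 — ≈ 58.08.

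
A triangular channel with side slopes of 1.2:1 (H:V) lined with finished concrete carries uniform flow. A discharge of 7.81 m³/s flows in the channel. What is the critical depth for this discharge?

y_c = 1.54 m

At critical depth, Q² T / (g A³) = 1, i.e. A³/T = Q²/g = 7.81²/9.81 = 6.218.
At y = 1.92 m: A³/T = 18.79 — too large.
At y = 1.05 m: A³/T = 0.9189 — too small.
At y = 1.54 m: A³/T = 6.236 — ≈ 6.218.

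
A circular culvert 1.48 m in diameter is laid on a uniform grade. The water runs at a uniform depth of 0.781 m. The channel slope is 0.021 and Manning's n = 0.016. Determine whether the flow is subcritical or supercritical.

For a circular section of diameter D = 1.48 m at depth y = 0.781 m, the central angle is θ = 2 arccos(1 − 2y/D) = 3.252 rad. Then A = (D²/8)(θ − sin θ) = 0.9208 m² and P = Dθ/2 = 2.407 m.
Hydraulic radius R = A/P = 0.9208/2.407 = 0.3826 m.
V = (1/n) R^(2/3) √S = (1/0.016) × 0.3826^(2/3) × √0.021 = 4.773 m/s. Hydraulic depth D_h = A/T = 0.9208/1.478 = 0.6231 m.
Froude number Fr = V/√(g·D_h) = 4.773/√(9.81×0.6231) = 1.93, which is greater than 1, so the flow is supercritical.

supercritical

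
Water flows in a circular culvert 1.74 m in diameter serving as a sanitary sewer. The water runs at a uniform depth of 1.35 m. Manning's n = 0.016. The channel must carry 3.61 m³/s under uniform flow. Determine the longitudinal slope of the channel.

S = 0.002

For a circular section of diameter D = 1.74 m at depth y = 1.35 m, the central angle is θ = 2 arccos(1 − 2y/D) = 4.31 rad. Then A = (D²/8)(θ − sin θ) = 1.98 m² and P = Dθ/2 = 3.75 m.
Hydraulic radius R = A/P = 1.98/3.75 = 0.5279 m.
From Manning's equation, S = [nQ / (1 A R^(2/3))]² = [0.016 × 3.61 / (1 × 1.98 × 0.5279^(2/3))]² = 0.002.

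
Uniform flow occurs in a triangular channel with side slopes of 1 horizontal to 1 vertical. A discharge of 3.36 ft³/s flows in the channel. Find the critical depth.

y_c = 0.931 ft

At critical depth, Q² T / (g A³) = 1, i.e. A³/T = Q²/g = 3.36²/32.2 = 0.3506.
Try y = 0.723 ft: A³/T = 0.09878 — too small.
Try y = 1.19 ft: A³/T = 1.193 — too large.
Try y = 0.931 ft: A³/T = 0.3497 — matches.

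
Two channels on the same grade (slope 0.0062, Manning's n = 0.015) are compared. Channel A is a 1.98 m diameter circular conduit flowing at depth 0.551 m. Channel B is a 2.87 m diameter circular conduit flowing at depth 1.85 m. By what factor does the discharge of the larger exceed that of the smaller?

Channel A: For a circular section of diameter D = 1.98 m at depth y = 0.551 m, the central angle is θ = 2 arccos(1 − 2y/D) = 2.223 rad. Then A = (D²/8)(θ − sin θ) = 0.6997 m² and P = Dθ/2 = 2.201 m. Hydraulic radius R = A/P = 0.6997/2.201 = 0.318 m. Q_A = (1/0.015)·0.6997·0.318^(2/3)·√0.0062 = 1.711 m³/s.
Channel B: For a circular section of diameter D = 2.87 m at depth y = 1.85 m, the central angle is θ = 2 arccos(1 − 2y/D) = 3.728 rad. Then A = (D²/8)(θ − sin θ) = 4.409 m² and P = Dθ/2 = 5.35 m. Hydraulic radius R = A/P = 4.409/5.35 = 0.8241 m. Q_B = (1/0.015)·4.409·0.8241^(2/3)·√0.0062 = 20.34 m³/s.
The larger discharge is 20.34 m³/s and the smaller is 1.711 m³/s; the ratio is 11.9.

11.9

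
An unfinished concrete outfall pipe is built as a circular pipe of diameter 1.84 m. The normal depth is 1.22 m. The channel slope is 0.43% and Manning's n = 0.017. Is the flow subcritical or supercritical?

For a circular section of diameter D = 1.84 m at depth y = 1.22 m, the central angle is θ = 2 arccos(1 − 2y/D) = 3.806 rad. Then A = (D²/8)(θ − sin θ) = 1.872 m² and P = Dθ/2 = 3.501 m.
Hydraulic radius R = A/P = 1.872/3.501 = 0.5345 m.
V = (1/n) R^(2/3) √S = (1/0.017) × 0.5345^(2/3) × √0.0043 = 2.541 m/s. Hydraulic depth D_h = A/T = 1.872/1.739 = 1.076 m.
Froude number Fr = V/√(g·D_h) = 2.541/√(9.81×1.076) = 0.782, which is less than 1, so the flow is subcritical.

subcritical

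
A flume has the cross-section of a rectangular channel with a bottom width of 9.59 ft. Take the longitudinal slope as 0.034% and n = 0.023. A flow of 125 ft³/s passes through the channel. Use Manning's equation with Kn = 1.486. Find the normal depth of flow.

Manning's equation rearranged: A R^(2/3) = nQ / (1.486·√S) = 0.023 × 125 / (1.486 × √0.00034) = 104.9.
At y = 6.88 ft: A R^(2/3) = 131.9 — over.
At y = 5.76 ft: A R^(2/3) = 104.9 — matches.

y_n = 5.76 ft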